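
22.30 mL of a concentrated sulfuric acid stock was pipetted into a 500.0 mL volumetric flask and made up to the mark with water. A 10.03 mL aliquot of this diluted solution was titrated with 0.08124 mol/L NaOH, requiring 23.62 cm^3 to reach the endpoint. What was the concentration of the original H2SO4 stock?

2.14 M

n(NaOH) = 0.08124 x 0.02362 = 0.001919 mol.
n(H2SO4) in the aliquot = 0.001919 x 1/2 = 0.0009594 mol.
[diluted H2SO4] = 0.0009594 / 0.01003 = 0.09566 M.
Dilution factor = 500.0/22.30 = 22.42, so [stock] = 0.09566 x 22.42 = 2.14 M.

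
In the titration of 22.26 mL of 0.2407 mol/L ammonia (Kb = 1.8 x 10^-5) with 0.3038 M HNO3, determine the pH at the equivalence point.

n(NH3) = 0.2407 x 0.02226 = 0.005358 mol; V(HNO3) at equivalence = 0.005358/0.3038 = 0.01764 L.
At equivalence the base is fully converted to NH4+; total volume = 0.03990 L, so [NH4+] = 0.005358/0.03990 = 0.1343 M.
Ka(NH4+) = Kw/Kb = 1.0e-14 / 1.8 x 10^-5 = 5.56e-10.
[H^+] = sqrt(Ka x [NH4+]) = sqrt(5.56e-10 x 0.1343) = 8.64e-6 M.
pH = -log(8.64e-6) = 5.06.

5.06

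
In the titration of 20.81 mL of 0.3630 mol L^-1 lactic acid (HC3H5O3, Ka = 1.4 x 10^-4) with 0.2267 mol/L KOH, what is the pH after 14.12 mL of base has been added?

Initial n(HC3H5O3) = 0.3630 x 0.02081 = 0.007554 mol.
n(KOH) added = 0.2267 x 0.01412 = 0.003201 mol, converting that many moles of HC3H5O3 to C3H5O3-.
Remaining n(HC3H5O3) = 0.004353 mol; n(C3H5O3-) = 0.003201 mol.
By Henderson-Hasselbalch, pH = pKa + log([A^-]/[HA]) = 3.85 + log(0.003201/0.004353) = 3.85 + (-0.13) = 3.72.

3.72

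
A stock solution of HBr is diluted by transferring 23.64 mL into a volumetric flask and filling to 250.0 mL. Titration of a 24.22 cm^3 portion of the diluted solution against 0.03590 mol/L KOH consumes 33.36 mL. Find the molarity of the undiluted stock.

n(KOH) = 0.03590 x 0.03336 = 0.001198 mol.
n(HBr) in the aliquot = 0.001198 mol.
[diluted HBr] = 0.001198 / 0.02422 = 0.04945 M.
Dilution factor = 250.0/23.64 = 10.58, so [stock] = 0.04945 x 10.58 = 0.523 M.

0.523 M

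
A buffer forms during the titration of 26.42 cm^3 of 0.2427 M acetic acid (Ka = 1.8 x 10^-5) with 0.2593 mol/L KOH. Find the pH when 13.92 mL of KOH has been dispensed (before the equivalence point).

4.85

Initial n(CH3COOH) = 0.2427 x 0.02642 = 0.006412 mol.
n(KOH) added = 0.2593 x 0.01392 = 0.003609 mol, converting that many moles of CH3COOH to CH3COO-.
Remaining n(CH3COOH) = 0.002803 mol; n(CH3COO-) = 0.003609 mol.
By Henderson-Hasselbalch, pH = pKa + log([A^-]/[HA]) = 4.74 + log(0.003609/0.002803) = 4.74 + (+0.11) = 4.85.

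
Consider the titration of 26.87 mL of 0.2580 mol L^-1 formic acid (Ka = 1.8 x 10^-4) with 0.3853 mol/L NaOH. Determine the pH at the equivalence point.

n(HCOOH) = 0.2580 x 0.02687 = 0.006932 mol; V(NaOH) at equivalence = 0.006932/0.3853 = 0.01799 L.
At equivalence all the acid is converted to HCOO-; total volume = 0.02687 + 0.01799 = 0.04486 L, so [HCOO-] = 0.006932/0.04486 = 0.1545 M.
Kb = Kw/Ka = 1.0e-14 / 1.8 x 10^-4 = 5.56e-11.
[OH^-] = sqrt(Kb x [HCOO-]) = sqrt(5.56e-11 x 0.1545) = 2.93e-6 M.
pOH = 5.53, so pH = 14.00 - 5.53 = 8.47.

8.47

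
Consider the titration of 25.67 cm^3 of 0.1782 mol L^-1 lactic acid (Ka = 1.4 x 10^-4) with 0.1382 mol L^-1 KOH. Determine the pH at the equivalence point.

n(HC3H5O3) = 0.1782 x 0.02567 = 0.004574 mol; V(KOH) at equivalence = 0.004574/0.1382 = 0.03310 L.
At equivalence all the acid is converted to C3H5O3-; total volume = 0.02567 + 0.03310 = 0.05877 L, so [C3H5O3-] = 0.004574/0.05877 = 0.07784 M.
Kb = Kw/Ka = 1.0e-14 / 1.4 x 10^-4 = 7.14e-11.
[OH^-] = sqrt(Kb x [C3H5O3-]) = sqrt(7.14e-11 x 0.07784) = 2.36e-6 M.
pOH = 5.63, so pH = 14.00 - 5.63 = 8.37.

8.37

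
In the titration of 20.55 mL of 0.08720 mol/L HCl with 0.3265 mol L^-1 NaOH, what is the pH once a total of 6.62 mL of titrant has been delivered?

12.13

n(acid) = 0.08720 x 0.02055 = 0.001792 mol; n(NaOH) added = 0.3265 x 0.006620 = 0.002161 mol.
Base is in excess by 0.002161 - 0.001792 = 0.0003695 mol in a total volume of 0.02717 L.
[OH^-] = 0.0003695/0.02717 = 0.01360 M, so pOH = 1.87 and pH = 14.00 - 1.87 = 12.13.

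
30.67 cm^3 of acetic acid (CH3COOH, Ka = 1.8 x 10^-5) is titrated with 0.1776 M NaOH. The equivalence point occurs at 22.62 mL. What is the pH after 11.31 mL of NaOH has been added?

4.74

11.31 mL is exactly half the equivalence volume (22.62/2), i.e. the half-equivalence point.
There, n(HA) = n(A^-), so pH = pKa = -log(1.8 x 10^-5) = 4.74.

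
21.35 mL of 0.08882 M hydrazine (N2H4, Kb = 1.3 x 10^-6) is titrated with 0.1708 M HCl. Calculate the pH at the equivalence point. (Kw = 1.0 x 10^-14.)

n(N2H4) = 0.08882 x 0.02135 = 0.001896 mol; V(HCl) at equivalence = 0.001896/0.1708 = 0.01110 L.
At equivalence the base is fully converted to N2H5+; total volume = 0.03245 L, so [N2H5+] = 0.001896/0.03245 = 0.05843 M.
Ka(N2H5+) = Kw/Kb = 1.0e-14 / 1.3 x 10^-6 = 7.69e-9.
[H^+] = sqrt(Ka x [N2H5+]) = sqrt(7.69e-9 x 0.05843) = 2.12e-5 M.
pH = -log(2.12e-5) = 4.67.

4.67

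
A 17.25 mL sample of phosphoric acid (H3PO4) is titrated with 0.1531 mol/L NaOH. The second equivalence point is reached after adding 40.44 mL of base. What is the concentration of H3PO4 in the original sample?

0.179 M

n(NaOH) = 0.1531 x 0.04044 = 0.006191 mol.
At the second equivalence point, 2 mol OH^- react per mol H3PO4, so n(H3PO4) = 0.006191 / 2 = 0.003096 mol.
[H3PO4] = 0.003096 / 0.01725 L = 0.179 M.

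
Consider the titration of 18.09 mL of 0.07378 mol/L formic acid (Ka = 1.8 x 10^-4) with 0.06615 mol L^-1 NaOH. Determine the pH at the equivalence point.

8.14

n(HCOOH) = 0.07378 x 0.01809 = 0.001335 mol; V(NaOH) at equivalence = 0.001335/0.06615 = 0.02018 L.
At equivalence all the acid is converted to HCOO-; total volume = 0.01809 + 0.02018 = 0.03827 L, so [HCOO-] = 0.001335/0.03827 = 0.03488 M.
Kb = Kw/Ka = 1.0e-14 / 1.8 x 10^-4 = 5.56e-11.
[OH^-] = sqrt(Kb x [HCOO-]) = sqrt(5.56e-11 x 0.03488) = 1.39e-6 M.
pOH = 5.86, so pH = 14.00 - 5.86 = 8.14.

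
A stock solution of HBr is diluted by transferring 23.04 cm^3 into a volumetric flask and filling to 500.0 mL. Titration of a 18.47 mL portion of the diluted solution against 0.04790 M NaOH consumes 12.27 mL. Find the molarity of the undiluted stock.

n(NaOH) = 0.04790 x 0.01227 = 0.0005877 mol.
n(HBr) in the aliquot = 0.0005877 mol.
[diluted HBr] = 0.0005877 / 0.01847 = 0.03182 M.
Dilution factor = 500.0/23.04 = 21.70, so [stock] = 0.03182 x 21.70 = 0.691 M.

0.691 M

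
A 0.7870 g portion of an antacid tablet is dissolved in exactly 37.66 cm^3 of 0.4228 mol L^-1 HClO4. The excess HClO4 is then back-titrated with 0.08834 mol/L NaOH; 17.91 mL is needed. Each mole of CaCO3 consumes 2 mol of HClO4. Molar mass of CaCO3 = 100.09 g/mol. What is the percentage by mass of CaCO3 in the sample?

Total n(HClO4) added = 0.4228 x 0.03766 = 0.01592 mol.
n(NaOH) used = 0.08834 x 0.01791 = 0.001582 mol, which equals the excess n(HClO4).
So n(HClO4) consumed by the sample = 0.01592 - 0.001582 = 0.01434 mol.
n(CaCO3) = 0.01434 / 2 = 0.007170 mol.
mass CaCO3 = 0.007170 x 100.09 = 0.7177 g, so %CaCO3 = 0.7177/0.7870 x 100 = 91.2%.

91.2%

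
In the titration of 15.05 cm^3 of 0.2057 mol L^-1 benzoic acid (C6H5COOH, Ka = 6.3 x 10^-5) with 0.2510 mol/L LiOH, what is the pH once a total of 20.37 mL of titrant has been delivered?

n(acid) = 0.2057 x 0.01505 = 0.003096 mol; n(LiOH) added = 0.2510 x 0.02037 = 0.005113 mol.
Base is in excess by 0.005113 - 0.003096 = 0.002017 mol in a total volume of 0.03542 L.
[OH^-] = 0.002017/0.03542 = 0.05695 M, so pOH = 1.24 and pH = 14.00 - 1.24 = 12.76.

12.76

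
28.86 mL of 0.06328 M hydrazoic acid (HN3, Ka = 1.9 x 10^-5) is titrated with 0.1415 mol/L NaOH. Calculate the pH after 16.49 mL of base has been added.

12.05

n(acid) = 0.06328 x 0.02886 = 0.001826 mol; n(NaOH) added = 0.1415 x 0.01649 = 0.002333 mol.
Base is in excess by 0.002333 - 0.001826 = 0.0005071 mol in a total volume of 0.04535 L.
[OH^-] = 0.0005071/0.04535 = 0.01118 M, so pOH = 1.95 and pH = 14.00 - 1.95 = 12.05.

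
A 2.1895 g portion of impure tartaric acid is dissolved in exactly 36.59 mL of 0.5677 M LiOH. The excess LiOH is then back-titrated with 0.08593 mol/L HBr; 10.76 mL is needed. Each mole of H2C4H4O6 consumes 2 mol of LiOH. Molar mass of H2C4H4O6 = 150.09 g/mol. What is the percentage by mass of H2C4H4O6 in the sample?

68.0%

Total n(LiOH) added = 0.5677 x 0.03659 = 0.02077 mol.
n(HBr) used = 0.08593 x 0.01076 = 0.0009246 mol, which equals the excess n(LiOH).
So n(LiOH) consumed by the sample = 0.02077 - 0.0009246 = 0.01985 mol.
n(H2C4H4O6) = 0.01985 / 2 = 0.009924 mol.
mass H2C4H4O6 = 0.009924 x 150.09 = 1.489 g, so %H2C4H4O6 = 1.489/2.1895 x 100 = 68.0%.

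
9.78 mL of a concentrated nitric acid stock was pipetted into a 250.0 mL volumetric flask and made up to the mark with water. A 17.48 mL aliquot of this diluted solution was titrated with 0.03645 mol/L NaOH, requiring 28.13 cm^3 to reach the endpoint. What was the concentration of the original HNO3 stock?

1.50 M

n(NaOH) = 0.03645 x 0.02813 = 0.001025 mol.
n(HNO3) in the aliquot = 0.001025 mol.
[diluted HNO3] = 0.001025 / 0.01748 = 0.05866 M.
Dilution factor = 250.0/9.780 = 25.56, so [stock] = 0.05866 x 25.56 = 1.50 M.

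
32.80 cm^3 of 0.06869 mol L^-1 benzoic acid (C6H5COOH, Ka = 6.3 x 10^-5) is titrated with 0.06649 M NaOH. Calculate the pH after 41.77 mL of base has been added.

n(acid) = 0.06869 x 0.03280 = 0.002253 mol; n(NaOH) added = 0.06649 x 0.04177 = 0.002777 mol.
Base is in excess by 0.002777 - 0.002253 = 0.0005243 mol in a total volume of 0.07457 L.
[OH^-] = 0.0005243/0.07457 = 0.007030 M, so pOH = 2.15 and pH = 14.00 - 2.15 = 11.85.

11.85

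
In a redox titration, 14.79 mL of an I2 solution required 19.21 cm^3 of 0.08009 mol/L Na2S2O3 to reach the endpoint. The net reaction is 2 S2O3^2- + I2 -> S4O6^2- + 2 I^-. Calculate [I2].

n(Na2S2O3) = 0.08009 x 0.01921 = 0.001539 mol.
From the balanced equation, 2 mol Na2S2O3 reacts with 1 mol I2, so n(I2) = 0.001539 x 1/2 = 0.0007693 mol.
[I2] = 0.0007693 / 0.01479 L = 0.0520 M.

0.0520 M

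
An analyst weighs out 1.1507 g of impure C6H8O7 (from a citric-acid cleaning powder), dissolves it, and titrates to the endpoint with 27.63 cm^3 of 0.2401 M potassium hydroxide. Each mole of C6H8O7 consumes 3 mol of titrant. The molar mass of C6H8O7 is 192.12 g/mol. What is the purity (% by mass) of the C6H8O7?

36.9%

n(KOH) = 0.2401 x 0.02763 = 0.006634 mol.
n(C6H8O7) = 0.006634 / 3 = 0.002211 mol.
mass of C6H8O7 = 0.002211 x 192.12 = 0.4248 g.
% purity = 0.4248 / 1.1507 x 100 = 36.9%.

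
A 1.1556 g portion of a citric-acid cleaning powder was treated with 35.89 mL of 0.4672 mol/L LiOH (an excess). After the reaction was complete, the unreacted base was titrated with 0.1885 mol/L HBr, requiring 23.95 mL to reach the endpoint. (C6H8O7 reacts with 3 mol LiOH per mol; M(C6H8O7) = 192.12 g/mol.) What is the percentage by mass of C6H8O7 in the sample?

Total n(LiOH) added = 0.4672 x 0.03589 = 0.01677 mol.
n(HBr) used = 0.1885 x 0.02395 = 0.004515 mol, which equals the excess n(LiOH).
So n(LiOH) consumed by the sample = 0.01677 - 0.004515 = 0.01225 mol.
n(C6H8O7) = 0.01225 / 3 = 0.004084 mol.
mass C6H8O7 = 0.004084 x 192.12 = 0.7847 g, so %C6H8O7 = 0.7847/1.1556 x 100 = 67.9%.

67.9%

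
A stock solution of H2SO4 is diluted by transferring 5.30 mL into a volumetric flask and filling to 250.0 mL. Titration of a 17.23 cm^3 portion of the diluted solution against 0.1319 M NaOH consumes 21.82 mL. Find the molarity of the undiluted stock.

n(NaOH) = 0.1319 x 0.02182 = 0.002878 mol.
n(H2SO4) in the aliquot = 0.002878 x 1/2 = 0.001439 mol.
[diluted H2SO4] = 0.001439 / 0.01723 = 0.08352 M.
Dilution factor = 250.0/5.300 = 47.17, so [stock] = 0.08352 x 47.17 = 3.94 M.

3.94 M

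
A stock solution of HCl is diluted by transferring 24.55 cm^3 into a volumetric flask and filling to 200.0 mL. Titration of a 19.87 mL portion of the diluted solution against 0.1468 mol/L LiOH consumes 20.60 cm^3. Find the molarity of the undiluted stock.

1.24 M

n(LiOH) = 0.1468 x 0.02060 = 0.003024 mol.
n(HCl) in the aliquot = 0.003024 mol.
[diluted HCl] = 0.003024 / 0.01987 = 0.1522 M.
Dilution factor = 200.0/24.55 = 8.147, so [stock] = 0.1522 x 8.147 = 1.24 M.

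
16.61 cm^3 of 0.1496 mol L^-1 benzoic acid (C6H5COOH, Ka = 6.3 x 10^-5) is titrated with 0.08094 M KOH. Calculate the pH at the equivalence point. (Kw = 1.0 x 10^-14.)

n(C6H5COOH) = 0.1496 x 0.01661 = 0.002485 mol; V(KOH) at equivalence = 0.002485/0.08094 = 0.03070 L.
At equivalence all the acid is converted to C6H5COO-; total volume = 0.01661 + 0.03070 = 0.04731 L, so [C6H5COO-] = 0.002485/0.04731 = 0.05252 M.
Kb = Kw/Ka = 1.0e-14 / 6.3 x 10^-5 = 1.59e-10.
[OH^-] = sqrt(Kb x [C6H5COO-]) = sqrt(1.59e-10 x 0.05252) = 2.89e-6 M.
pOH = 5.54, so pH = 14.00 - 5.54 = 8.46.

8.46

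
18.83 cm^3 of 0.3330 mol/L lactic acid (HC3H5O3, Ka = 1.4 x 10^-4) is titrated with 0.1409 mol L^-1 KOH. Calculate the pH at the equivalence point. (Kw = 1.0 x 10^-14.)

8.42

n(HC3H5O3) = 0.3330 x 0.01883 = 0.006270 mol; V(KOH) at equivalence = 0.006270/0.1409 = 0.04450 L.
At equivalence all the acid is converted to C3H5O3-; total volume = 0.01883 + 0.04450 = 0.06333 L, so [C3H5O3-] = 0.006270/0.06333 = 0.09901 M.
Kb = Kw/Ka = 1.0e-14 / 1.4 x 10^-4 = 7.14e-11.
[OH^-] = sqrt(Kb x [C3H5O3-]) = sqrt(7.14e-11 x 0.09901) = 2.66e-6 M.
pOH = 5.58, so pH = 14.00 - 5.58 = 8.42.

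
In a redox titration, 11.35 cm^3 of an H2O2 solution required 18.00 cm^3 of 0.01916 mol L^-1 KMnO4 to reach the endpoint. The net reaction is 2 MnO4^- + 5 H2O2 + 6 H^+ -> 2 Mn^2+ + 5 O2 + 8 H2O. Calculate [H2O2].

0.0760 M

n(KMnO4) = 0.01916 x 0.01800 = 0.0003449 mol.
From the balanced equation, 2 mol KMnO4 reacts with 5 mol H2O2, so n(H2O2) = 0.0003449 x 5/2 = 0.0008622 mol.
[H2O2] = 0.0008622 / 0.01135 L = 0.0760 M.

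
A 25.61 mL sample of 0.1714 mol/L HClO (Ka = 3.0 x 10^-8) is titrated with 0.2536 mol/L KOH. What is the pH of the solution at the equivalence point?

n(HClO) = 0.1714 x 0.02561 = 0.004390 mol; V(KOH) at equivalence = 0.004390/0.2536 = 0.01731 L.
At equivalence all the acid is converted to ClO-; total volume = 0.02561 + 0.01731 = 0.04292 L, so [ClO-] = 0.004390/0.04292 = 0.1023 M.
Kb = Kw/Ka = 1.0e-14 / 3.0 x 10^-8 = 3.33e-7.
[OH^-] = sqrt(Kb x [ClO-]) = sqrt(3.33e-7 x 0.1023) = 0.000185 M.
pOH = 3.73, so pH = 14.00 - 3.73 = 10.27.

10.27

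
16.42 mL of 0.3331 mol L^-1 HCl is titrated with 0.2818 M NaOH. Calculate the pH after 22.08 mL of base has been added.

n(acid) = 0.3331 x 0.01642 = 0.005470 mol; n(NaOH) added = 0.2818 x 0.02208 = 0.006222 mol.
Base is in excess by 0.006222 - 0.005470 = 0.0007526 mol in a total volume of 0.03850 L.
[OH^-] = 0.0007526/0.03850 = 0.01955 M, so pOH = 1.71 and pH = 14.00 - 1.71 = 12.29.

12.29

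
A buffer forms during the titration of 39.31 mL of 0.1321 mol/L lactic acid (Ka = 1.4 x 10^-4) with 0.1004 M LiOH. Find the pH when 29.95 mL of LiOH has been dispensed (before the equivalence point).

3.99

Initial n(HC3H5O3) = 0.1321 x 0.03931 = 0.005193 mol.
n(LiOH) added = 0.1004 x 0.02995 = 0.003007 mol, converting that many moles of HC3H5O3 to C3H5O3-.
Remaining n(HC3H5O3) = 0.002186 mol; n(C3H5O3-) = 0.003007 mol.
By Henderson-Hasselbalch, pH = pKa + log([A^-]/[HA]) = 3.85 + log(0.003007/0.002186) = 3.85 + (+0.14) = 3.99.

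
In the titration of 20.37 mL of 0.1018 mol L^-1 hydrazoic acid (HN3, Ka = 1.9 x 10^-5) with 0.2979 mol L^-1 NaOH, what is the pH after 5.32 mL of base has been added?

Initial n(HN3) = 0.1018 x 0.02037 = 0.002074 mol.
n(NaOH) added = 0.2979 x 0.005320 = 0.001585 mol, converting that many moles of HN3 to N3-.
Remaining n(HN3) = 0.0004888 mol; n(N3-) = 0.001585 mol.
By Henderson-Hasselbalch, pH = pKa + log([A^-]/[HA]) = 4.72 + log(0.001585/0.0004888) = 4.72 + (+0.51) = 5.23.

5.23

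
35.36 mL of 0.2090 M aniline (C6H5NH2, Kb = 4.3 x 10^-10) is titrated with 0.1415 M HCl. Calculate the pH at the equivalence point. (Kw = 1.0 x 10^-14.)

2.85

n(C6H5NH2) = 0.2090 x 0.03536 = 0.007390 mol; V(HCl) at equivalence = 0.007390/0.1415 = 0.05223 L.
At equivalence the base is fully converted to C6H5NH3+; total volume = 0.08759 L, so [C6H5NH3+] = 0.007390/0.08759 = 0.08438 M.
Ka(C6H5NH3+) = Kw/Kb = 1.0e-14 / 4.3 x 10^-10 = 2.33e-5.
[H^+] = sqrt(Ka x [C6H5NH3+]) = sqrt(2.33e-5 x 0.08438) = 0.00140 M.
pH = -log(0.00140) = 2.85.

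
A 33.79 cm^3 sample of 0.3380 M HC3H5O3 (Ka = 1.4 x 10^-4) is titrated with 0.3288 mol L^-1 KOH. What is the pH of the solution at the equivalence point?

8.54

n(HC3H5O3) = 0.3380 x 0.03379 = 0.01142 mol; V(KOH) at equivalence = 0.01142/0.3288 = 0.03474 L.
At equivalence all the acid is converted to C3H5O3-; total volume = 0.03379 + 0.03474 = 0.06853 L, so [C3H5O3-] = 0.01142/0.06853 = 0.1667 M.
Kb = Kw/Ka = 1.0e-14 / 1.4 x 10^-4 = 7.14e-11.
[OH^-] = sqrt(Kb x [C3H5O3-]) = sqrt(7.14e-11 x 0.1667) = 3.45e-6 M.
pOH = 5.46, so pH = 14.00 - 5.46 = 8.54.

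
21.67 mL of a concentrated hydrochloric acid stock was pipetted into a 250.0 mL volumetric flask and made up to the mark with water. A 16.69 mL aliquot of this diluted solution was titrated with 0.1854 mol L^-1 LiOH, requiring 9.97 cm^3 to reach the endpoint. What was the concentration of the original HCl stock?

1.28 M

n(LiOH) = 0.1854 x 0.009970 = 0.001848 mol.
n(HCl) in the aliquot = 0.001848 mol.
[diluted HCl] = 0.001848 / 0.01669 = 0.1108 M.
Dilution factor = 250.0/21.67 = 11.54, so [stock] = 0.1108 x 11.54 = 1.28 M.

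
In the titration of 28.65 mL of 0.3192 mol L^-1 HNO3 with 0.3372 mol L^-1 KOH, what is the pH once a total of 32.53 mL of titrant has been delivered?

12.47

n(acid) = 0.3192 x 0.02865 = 0.009145 mol; n(KOH) added = 0.3372 x 0.03253 = 0.01097 mol.
Base is in excess by 0.01097 - 0.009145 = 0.001824 mol in a total volume of 0.06118 L.
[OH^-] = 0.001824/0.06118 = 0.02981 M, so pOH = 1.53 and pH = 14.00 - 1.53 = 12.47.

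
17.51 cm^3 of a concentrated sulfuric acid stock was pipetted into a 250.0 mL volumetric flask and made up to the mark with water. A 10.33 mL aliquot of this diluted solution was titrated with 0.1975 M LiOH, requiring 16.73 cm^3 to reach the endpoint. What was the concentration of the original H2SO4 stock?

n(LiOH) = 0.1975 x 0.01673 = 0.003304 mol.
n(H2SO4) in the aliquot = 0.003304 x 1/2 = 0.001652 mol.
[diluted H2SO4] = 0.001652 / 0.01033 = 0.1599 M.
Dilution factor = 250.0/17.51 = 14.28, so [stock] = 0.1599 x 14.28 = 2.28 M.

2.28 M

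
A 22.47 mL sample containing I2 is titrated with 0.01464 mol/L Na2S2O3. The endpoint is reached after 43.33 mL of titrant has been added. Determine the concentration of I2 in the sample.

n(Na2S2O3) = 0.01464 x 0.04333 = 0.0006344 mol.
From the balanced equation, 2 mol Na2S2O3 reacts with 1 mol I2, so n(I2) = 0.0006344 x 1/2 = 0.0003172 mol.
[I2] = 0.0003172 / 0.02247 L = 0.0141 M.

0.0141 M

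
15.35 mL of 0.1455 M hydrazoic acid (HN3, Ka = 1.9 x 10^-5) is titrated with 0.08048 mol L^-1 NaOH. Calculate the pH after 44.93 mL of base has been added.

12.36

n(acid) = 0.1455 x 0.01535 = 0.002233 mol; n(NaOH) added = 0.08048 x 0.04493 = 0.003616 mol.
Base is in excess by 0.003616 - 0.002233 = 0.001383 mol in a total volume of 0.06028 L.
[OH^-] = 0.001383/0.06028 = 0.02294 M, so pOH = 1.64 and pH = 14.00 - 1.64 = 12.36.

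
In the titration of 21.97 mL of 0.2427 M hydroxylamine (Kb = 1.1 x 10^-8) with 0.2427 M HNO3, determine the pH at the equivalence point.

3.48

n(NH2OH) = 0.2427 x 0.02197 = 0.005332 mol; V(HNO3) at equivalence = 0.005332/0.2427 = 0.02197 L.
At equivalence the base is fully converted to NH3OH+; total volume = 0.04394 L, so [NH3OH+] = 0.005332/0.04394 = 0.1213 M.
Ka(NH3OH+) = Kw/Kb = 1.0e-14 / 1.1 x 10^-8 = 9.09e-7.
[H^+] = sqrt(Ka x [NH3OH+]) = sqrt(9.09e-7 x 0.1213) = 0.000332 M.
pH = -log(0.000332) = 3.48.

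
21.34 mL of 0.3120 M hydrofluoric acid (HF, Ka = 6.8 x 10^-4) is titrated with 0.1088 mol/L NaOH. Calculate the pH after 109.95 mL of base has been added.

n(acid) = 0.3120 x 0.02134 = 0.006658 mol; n(NaOH) added = 0.1088 x 0.1100 = 0.01196 mol.
Base is in excess by 0.01196 - 0.006658 = 0.005304 mol in a total volume of 0.1313 L.
[OH^-] = 0.005304/0.1313 = 0.04040 M, so pOH = 1.39 and pH = 14.00 - 1.39 = 12.61.

12.61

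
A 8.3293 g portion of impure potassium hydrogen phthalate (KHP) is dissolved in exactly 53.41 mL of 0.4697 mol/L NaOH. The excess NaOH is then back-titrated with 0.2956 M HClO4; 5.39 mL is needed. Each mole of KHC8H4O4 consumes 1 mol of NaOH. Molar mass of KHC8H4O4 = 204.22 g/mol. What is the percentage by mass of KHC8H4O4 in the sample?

Total n(NaOH) added = 0.4697 x 0.05341 = 0.02509 mol.
n(HClO4) used = 0.2956 x 0.005390 = 0.001593 mol, which equals the excess n(NaOH).
So n(NaOH) consumed by the sample = 0.02509 - 0.001593 = 0.02349 mol.
n(KHC8H4O4) = 0.02349 / 1 = 0.02349 mol.
mass KHC8H4O4 = 0.02349 x 204.22 = 4.798 g, so %KHC8H4O4 = 4.798/8.3293 x 100 = 57.6%.

57.6%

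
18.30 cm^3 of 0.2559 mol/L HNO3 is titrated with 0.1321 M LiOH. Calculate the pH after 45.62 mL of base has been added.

12.32

n(acid) = 0.2559 x 0.01830 = 0.004683 mol; n(LiOH) added = 0.1321 x 0.04562 = 0.006026 mol.
Base is in excess by 0.006026 - 0.004683 = 0.001343 mol in a total volume of 0.06392 L.
[OH^-] = 0.001343/0.06392 = 0.02102 M, so pOH = 1.68 and pH = 14.00 - 1.68 = 12.32.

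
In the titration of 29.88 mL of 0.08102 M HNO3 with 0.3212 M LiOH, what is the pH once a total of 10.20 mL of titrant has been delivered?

n(acid) = 0.08102 x 0.02988 = 0.002421 mol; n(LiOH) added = 0.3212 x 0.01020 = 0.003276 mol.
Base is in excess by 0.003276 - 0.002421 = 0.0008554 mol in a total volume of 0.04008 L.
[OH^-] = 0.0008554/0.04008 = 0.02134 M, so pOH = 1.67 and pH = 14.00 - 1.67 = 12.33.

12.33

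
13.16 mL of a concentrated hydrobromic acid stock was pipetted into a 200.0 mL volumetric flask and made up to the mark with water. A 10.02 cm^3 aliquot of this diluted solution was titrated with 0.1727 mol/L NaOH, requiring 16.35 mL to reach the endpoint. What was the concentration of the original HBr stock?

4.28 M

n(NaOH) = 0.1727 x 0.01635 = 0.002824 mol.
n(HBr) in the aliquot = 0.002824 mol.
[diluted HBr] = 0.002824 / 0.01002 = 0.2818 M.
Dilution factor = 200.0/13.16 = 15.20, so [stock] = 0.2818 x 15.20 = 4.28 M.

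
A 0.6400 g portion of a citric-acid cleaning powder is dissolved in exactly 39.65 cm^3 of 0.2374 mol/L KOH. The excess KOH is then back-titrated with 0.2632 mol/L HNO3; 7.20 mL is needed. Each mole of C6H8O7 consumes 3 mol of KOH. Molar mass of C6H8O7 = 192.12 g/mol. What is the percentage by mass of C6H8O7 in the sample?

Total n(KOH) added = 0.2374 x 0.03965 = 0.009413 mol.
n(HNO3) used = 0.2632 x 0.007200 = 0.001895 mol, which equals the excess n(KOH).
So n(KOH) consumed by the sample = 0.009413 - 0.001895 = 0.007518 mol.
n(C6H8O7) = 0.007518 / 3 = 0.002506 mol.
mass C6H8O7 = 0.002506 x 192.12 = 0.4814 g, so %C6H8O7 = 0.4814/0.6400 x 100 = 75.2%.

75.2%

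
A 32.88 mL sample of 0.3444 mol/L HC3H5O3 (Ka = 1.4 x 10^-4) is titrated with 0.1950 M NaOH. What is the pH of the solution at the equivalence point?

n(HC3H5O3) = 0.3444 x 0.03288 = 0.01132 mol; V(NaOH) at equivalence = 0.01132/0.1950 = 0.05807 L.
At equivalence all the acid is converted to C3H5O3-; total volume = 0.03288 + 0.05807 = 0.09095 L, so [C3H5O3-] = 0.01132/0.09095 = 0.1245 M.
Kb = Kw/Ka = 1.0e-14 / 1.4 x 10^-4 = 7.14e-11.
[OH^-] = sqrt(Kb x [C3H5O3-]) = sqrt(7.14e-11 x 0.1245) = 2.98e-6 M.
pOH = 5.53, so pH = 14.00 - 5.53 = 8.47.

8.47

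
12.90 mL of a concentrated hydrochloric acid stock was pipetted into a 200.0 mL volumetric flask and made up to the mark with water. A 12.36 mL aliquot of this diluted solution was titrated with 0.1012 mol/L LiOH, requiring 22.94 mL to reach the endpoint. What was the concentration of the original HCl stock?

n(LiOH) = 0.1012 x 0.02294 = 0.002322 mol.
n(HCl) in the aliquot = 0.002322 mol.
[diluted HCl] = 0.002322 / 0.01236 = 0.1878 M.
Dilution factor = 200.0/12.90 = 15.50, so [stock] = 0.1878 x 15.50 = 2.91 M.

2.91 M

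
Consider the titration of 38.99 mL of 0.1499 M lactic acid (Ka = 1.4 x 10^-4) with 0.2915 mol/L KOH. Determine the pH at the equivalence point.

8.42

n(HC3H5O3) = 0.1499 x 0.03899 = 0.005845 mol; V(KOH) at equivalence = 0.005845/0.2915 = 0.02005 L.
At equivalence all the acid is converted to C3H5O3-; total volume = 0.03899 + 0.02005 = 0.05904 L, so [C3H5O3-] = 0.005845/0.05904 = 0.09899 M.
Kb = Kw/Ka = 1.0e-14 / 1.4 x 10^-4 = 7.14e-11.
[OH^-] = sqrt(Kb x [C3H5O3-]) = sqrt(7.14e-11 x 0.09899) = 2.66e-6 M.
pOH = 5.58, so pH = 14.00 - 5.58 = 8.42.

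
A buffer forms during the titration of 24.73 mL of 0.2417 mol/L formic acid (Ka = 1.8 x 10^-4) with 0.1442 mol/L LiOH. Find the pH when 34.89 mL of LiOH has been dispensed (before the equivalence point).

4.47

Initial n(HCOOH) = 0.2417 x 0.02473 = 0.005977 mol.
n(LiOH) added = 0.1442 x 0.03489 = 0.005031 mol, converting that many moles of HCOOH to HCOO-.
Remaining n(HCOOH) = 0.0009461 mol; n(HCOO-) = 0.005031 mol.
By Henderson-Hasselbalch, pH = pKa + log([A^-]/[HA]) = 3.74 + log(0.005031/0.0009461) = 3.74 + (+0.73) = 4.47.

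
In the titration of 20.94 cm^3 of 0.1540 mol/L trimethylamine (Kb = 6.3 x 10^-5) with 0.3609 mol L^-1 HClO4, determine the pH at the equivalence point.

5.38

n((CH3)3N) = 0.1540 x 0.02094 = 0.003225 mol; V(HClO4) at equivalence = 0.003225/0.3609 = 0.008935 L.
At equivalence the base is fully converted to (CH3)3NH+; total volume = 0.02988 L, so [(CH3)3NH+] = 0.003225/0.02988 = 0.1079 M.
Ka((CH3)3NH+) = Kw/Kb = 1.0e-14 / 6.3 x 10^-5 = 1.59e-10.
[H^+] = sqrt(Ka x [(CH3)3NH+]) = sqrt(1.59e-10 x 0.1079) = 4.14e-6 M.
pH = -log(4.14e-6) = 5.38.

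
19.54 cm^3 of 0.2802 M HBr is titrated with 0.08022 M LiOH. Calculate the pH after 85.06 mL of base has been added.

12.11

n(acid) = 0.2802 x 0.01954 = 0.005475 mol; n(LiOH) added = 0.08022 x 0.08506 = 0.006824 mol.
Base is in excess by 0.006824 - 0.005475 = 0.001348 mol in a total volume of 0.1046 L.
[OH^-] = 0.001348/0.1046 = 0.01289 M, so pOH = 1.89 and pH = 14.00 - 1.89 = 12.11.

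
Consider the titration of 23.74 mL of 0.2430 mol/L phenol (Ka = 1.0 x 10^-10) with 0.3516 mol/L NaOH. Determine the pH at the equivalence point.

n(C6H5OH) = 0.2430 x 0.02374 = 0.005769 mol; V(NaOH) at equivalence = 0.005769/0.3516 = 0.01641 L.
At equivalence all the acid is converted to C6H5O-; total volume = 0.02374 + 0.01641 = 0.04015 L, so [C6H5O-] = 0.005769/0.04015 = 0.1437 M.
Kb = Kw/Ka = 1.0e-14 / 1.0 x 10^-10 = 0.000100.
[OH^-] = sqrt(Kb x [C6H5O-]) = sqrt(0.000100 x 0.1437) = 0.00379 M.
pOH = 2.42, so pH = 14.00 - 2.42 = 11.58.

11.58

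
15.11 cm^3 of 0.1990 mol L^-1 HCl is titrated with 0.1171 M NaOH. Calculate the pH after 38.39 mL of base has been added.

12.44

n(acid) = 0.1990 x 0.01511 = 0.003007 mol; n(NaOH) added = 0.1171 x 0.03839 = 0.004495 mol.
Base is in excess by 0.004495 - 0.003007 = 0.001489 mol in a total volume of 0.05350 L.
[OH^-] = 0.001489/0.05350 = 0.02782 M, so pOH = 1.56 and pH = 14.00 - 1.56 = 12.44.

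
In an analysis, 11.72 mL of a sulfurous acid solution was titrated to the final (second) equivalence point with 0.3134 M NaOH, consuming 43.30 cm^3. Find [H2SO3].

n(NaOH) = 0.3134 x 0.04330 = 0.01357 mol.
At the final (second) equivalence point, 2 mol OH^- react per mol H2SO3, so n(H2SO3) = 0.01357 / 2 = 0.006785 mol.
[H2SO3] = 0.006785 / 0.01172 L = 0.579 M.

0.579 M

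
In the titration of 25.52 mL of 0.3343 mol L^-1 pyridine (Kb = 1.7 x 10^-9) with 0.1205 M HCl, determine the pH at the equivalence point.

3.14

n(C5H5N) = 0.3343 x 0.02552 = 0.008531 mol; V(HCl) at equivalence = 0.008531/0.1205 = 0.07080 L.
At equivalence the base is fully converted to C5H5NH+; total volume = 0.09632 L, so [C5H5NH+] = 0.008531/0.09632 = 0.08857 M.
Ka(C5H5NH+) = Kw/Kb = 1.0e-14 / 1.7 x 10^-9 = 5.88e-6.
[H^+] = sqrt(Ka x [C5H5NH+]) = sqrt(5.88e-6 x 0.08857) = 0.000722 M.
pH = -log(0.000722) = 3.14.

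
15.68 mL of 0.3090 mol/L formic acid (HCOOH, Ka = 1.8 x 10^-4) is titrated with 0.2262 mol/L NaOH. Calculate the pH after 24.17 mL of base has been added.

12.19

n(acid) = 0.3090 x 0.01568 = 0.004845 mol; n(NaOH) added = 0.2262 x 0.02417 = 0.005467 mol.
Base is in excess by 0.005467 - 0.004845 = 0.0006221 mol in a total volume of 0.03985 L.
[OH^-] = 0.0006221/0.03985 = 0.01561 M, so pOH = 1.81 and pH = 14.00 - 1.81 = 12.19.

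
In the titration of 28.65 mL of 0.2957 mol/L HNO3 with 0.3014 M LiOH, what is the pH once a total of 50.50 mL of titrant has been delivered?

n(acid) = 0.2957 x 0.02865 = 0.008472 mol; n(LiOH) added = 0.3014 x 0.05050 = 0.01522 mol.
Base is in excess by 0.01522 - 0.008472 = 0.006749 mol in a total volume of 0.07915 L.
[OH^-] = 0.006749/0.07915 = 0.08527 M, so pOH = 1.07 and pH = 14.00 - 1.07 = 12.93.

12.93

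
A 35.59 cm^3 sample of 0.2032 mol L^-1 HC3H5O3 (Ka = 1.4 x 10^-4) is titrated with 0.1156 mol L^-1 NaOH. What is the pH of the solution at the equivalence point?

8.36

n(HC3H5O3) = 0.2032 x 0.03559 = 0.007232 mol; V(NaOH) at equivalence = 0.007232/0.1156 = 0.06256 L.
At equivalence all the acid is converted to C3H5O3-; total volume = 0.03559 + 0.06256 = 0.09815 L, so [C3H5O3-] = 0.007232/0.09815 = 0.07368 M.
Kb = Kw/Ka = 1.0e-14 / 1.4 x 10^-4 = 7.14e-11.
[OH^-] = sqrt(Kb x [C3H5O3-]) = sqrt(7.14e-11 x 0.07368) = 2.29e-6 M.
pOH = 5.64, so pH = 14.00 - 5.64 = 8.36.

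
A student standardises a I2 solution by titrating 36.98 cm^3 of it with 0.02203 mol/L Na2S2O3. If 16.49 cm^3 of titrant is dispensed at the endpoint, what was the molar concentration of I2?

n(Na2S2O3) = 0.02203 x 0.01649 = 0.0003633 mol.
From the balanced equation, 2 mol Na2S2O3 reacts with 1 mol I2, so n(I2) = 0.0003633 x 1/2 = 0.0001816 mol.
[I2] = 0.0001816 / 0.03698 L = 0.00491 M.

0.00491 M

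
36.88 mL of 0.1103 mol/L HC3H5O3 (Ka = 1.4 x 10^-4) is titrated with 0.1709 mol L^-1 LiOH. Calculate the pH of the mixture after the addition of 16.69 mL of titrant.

4.22

Initial n(HC3H5O3) = 0.1103 x 0.03688 = 0.004068 mol.
n(LiOH) added = 0.1709 x 0.01669 = 0.002852 mol, converting that many moles of HC3H5O3 to C3H5O3-.
Remaining n(HC3H5O3) = 0.001216 mol; n(C3H5O3-) = 0.002852 mol.
By Henderson-Hasselbalch, pH = pKa + log([A^-]/[HA]) = 3.85 + log(0.002852/0.001216) = 3.85 + (+0.37) = 4.22.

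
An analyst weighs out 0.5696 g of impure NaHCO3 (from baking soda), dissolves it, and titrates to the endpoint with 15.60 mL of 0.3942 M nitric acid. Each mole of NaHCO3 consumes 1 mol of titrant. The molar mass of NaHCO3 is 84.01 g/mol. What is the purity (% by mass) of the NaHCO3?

90.7%

n(HNO3) = 0.3942 x 0.01560 = 0.006150 mol.
n(NaHCO3) = 0.006150 / 1 = 0.006150 mol.
mass of NaHCO3 = 0.006150 x 84.01 = 0.5166 g.
% purity = 0.5166 / 0.5696 x 100 = 90.7%.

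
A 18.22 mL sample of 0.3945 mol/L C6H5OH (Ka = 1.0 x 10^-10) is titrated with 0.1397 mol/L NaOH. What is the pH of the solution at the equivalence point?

11.51

n(C6H5OH) = 0.3945 x 0.01822 = 0.007188 mol; V(NaOH) at equivalence = 0.007188/0.1397 = 0.05145 L.
At equivalence all the acid is converted to C6H5O-; total volume = 0.01822 + 0.05145 = 0.06967 L, so [C6H5O-] = 0.007188/0.06967 = 0.1032 M.
Kb = Kw/Ka = 1.0e-14 / 1.0 x 10^-10 = 0.000100.
[OH^-] = sqrt(Kb x [C6H5O-]) = sqrt(0.000100 x 0.1032) = 0.00321 M.
pOH = 2.49, so pH = 14.00 - 2.49 = 11.51.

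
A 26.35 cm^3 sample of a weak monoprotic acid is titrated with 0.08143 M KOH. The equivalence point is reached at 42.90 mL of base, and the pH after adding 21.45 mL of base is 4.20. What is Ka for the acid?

6.3 x 10^-5

21.45 mL is half of the equivalence volume, so this is the half-equivalence point where [HA] = [A^-].
At half-equivalence pH = pKa, so pKa = 4.20.
Ka = 10^(-4.20) = 6.3 x 10^-5.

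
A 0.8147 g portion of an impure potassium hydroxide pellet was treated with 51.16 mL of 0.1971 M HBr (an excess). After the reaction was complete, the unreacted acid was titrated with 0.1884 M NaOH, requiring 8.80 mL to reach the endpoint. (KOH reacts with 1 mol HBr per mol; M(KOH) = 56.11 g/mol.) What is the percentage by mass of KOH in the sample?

58.0%

Total n(HBr) added = 0.1971 x 0.05116 = 0.01008 mol.
n(NaOH) used = 0.1884 x 0.008800 = 0.001658 mol, which equals the excess n(HBr).
So n(HBr) consumed by the sample = 0.01008 - 0.001658 = 0.008426 mol.
n(KOH) = 0.008426 / 1 = 0.008426 mol.
mass KOH = 0.008426 x 56.11 = 0.4728 g, so %KOH = 0.4728/0.8147 x 100 = 58.0%.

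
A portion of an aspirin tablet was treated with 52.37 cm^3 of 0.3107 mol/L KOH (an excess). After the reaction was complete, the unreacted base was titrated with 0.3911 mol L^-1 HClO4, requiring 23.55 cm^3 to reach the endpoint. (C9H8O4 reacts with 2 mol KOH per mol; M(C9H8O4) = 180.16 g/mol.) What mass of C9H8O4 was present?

0.636 g

Total n(KOH) added = 0.3107 x 0.05237 = 0.01627 mol.
n(HClO4) used = 0.3911 x 0.02355 = 0.009210 mol, which equals the excess n(KOH).
So n(KOH) consumed by the sample = 0.01627 - 0.009210 = 0.007061 mol.
n(C9H8O4) = 0.007061 / 2 = 0.003530 mol.
mass = 0.003530 mol x 180.16 g/mol = 0.636 g.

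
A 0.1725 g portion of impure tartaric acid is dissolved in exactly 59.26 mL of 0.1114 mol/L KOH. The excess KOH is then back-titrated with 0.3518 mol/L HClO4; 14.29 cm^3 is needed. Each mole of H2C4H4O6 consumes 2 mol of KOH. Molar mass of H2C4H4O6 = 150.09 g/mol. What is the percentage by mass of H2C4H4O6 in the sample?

68.5%

Total n(KOH) added = 0.1114 x 0.05926 = 0.006602 mol.
n(HClO4) used = 0.3518 x 0.01429 = 0.005027 mol, which equals the excess n(KOH).
So n(KOH) consumed by the sample = 0.006602 - 0.005027 = 0.001574 mol.
n(H2C4H4O6) = 0.001574 / 2 = 0.0007872 mol.
mass H2C4H4O6 = 0.0007872 x 150.09 = 0.1181 g, so %H2C4H4O6 = 0.1181/0.1725 x 100 = 68.5%.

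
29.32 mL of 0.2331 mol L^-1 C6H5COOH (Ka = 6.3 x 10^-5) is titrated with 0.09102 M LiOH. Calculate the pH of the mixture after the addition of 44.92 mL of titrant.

4.37

Initial n(C6H5COOH) = 0.2331 x 0.02932 = 0.006834 mol.
n(LiOH) added = 0.09102 x 0.04492 = 0.004089 mol, converting that many moles of C6H5COOH to C6H5COO-.
Remaining n(C6H5COOH) = 0.002746 mol; n(C6H5COO-) = 0.004089 mol.
By Henderson-Hasselbalch, pH = pKa + log([A^-]/[HA]) = 4.20 + log(0.004089/0.002746) = 4.20 + (+0.17) = 4.37.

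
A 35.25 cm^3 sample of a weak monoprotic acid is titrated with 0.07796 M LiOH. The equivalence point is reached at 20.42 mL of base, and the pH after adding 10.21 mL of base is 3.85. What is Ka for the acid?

1.4 x 10^-4

10.21 mL is half of the equivalence volume, so this is the half-equivalence point where [HA] = [A^-].
At half-equivalence pH = pKa, so pKa = 3.85.
Ka = 10^(-3.85) = 1.4 x 10^-4.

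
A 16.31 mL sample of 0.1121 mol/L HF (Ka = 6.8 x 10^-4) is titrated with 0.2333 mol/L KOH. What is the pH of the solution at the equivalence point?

8.02

n(HF) = 0.1121 x 0.01631 = 0.001828 mol; V(KOH) at equivalence = 0.001828/0.2333 = 0.007837 L.
At equivalence all the acid is converted to F-; total volume = 0.01631 + 0.007837 = 0.02415 L, so [F-] = 0.001828/0.02415 = 0.07572 M.
Kb = Kw/Ka = 1.0e-14 / 6.8 x 10^-4 = 1.47e-11.
[OH^-] = sqrt(Kb x [F-]) = sqrt(1.47e-11 x 0.07572) = 1.06e-6 M.
pOH = 5.98, so pH = 14.00 - 5.98 = 8.02.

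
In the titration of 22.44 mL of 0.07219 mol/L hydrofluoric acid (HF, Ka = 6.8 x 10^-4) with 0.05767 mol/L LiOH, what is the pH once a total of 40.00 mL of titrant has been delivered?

n(acid) = 0.07219 x 0.02244 = 0.001620 mol; n(LiOH) added = 0.05767 x 0.04000 = 0.002307 mol.
Base is in excess by 0.002307 - 0.001620 = 0.0006869 mol in a total volume of 0.06244 L.
[OH^-] = 0.0006869/0.06244 = 0.01100 M, so pOH = 1.96 and pH = 14.00 - 1.96 = 12.04.

12.04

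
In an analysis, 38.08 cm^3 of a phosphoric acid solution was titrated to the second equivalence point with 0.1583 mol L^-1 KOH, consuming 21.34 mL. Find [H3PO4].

0.0444 M

n(KOH) = 0.1583 x 0.02134 = 0.003378 mol.
At the second equivalence point, 2 mol OH^- react per mol H3PO4, so n(H3PO4) = 0.003378 / 2 = 0.001689 mol.
[H3PO4] = 0.001689 / 0.03808 L = 0.0444 M.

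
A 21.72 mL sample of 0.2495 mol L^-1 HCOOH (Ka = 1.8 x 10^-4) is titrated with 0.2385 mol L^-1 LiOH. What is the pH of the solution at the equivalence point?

n(HCOOH) = 0.2495 x 0.02172 = 0.005419 mol; V(LiOH) at equivalence = 0.005419/0.2385 = 0.02272 L.
At equivalence all the acid is converted to HCOO-; total volume = 0.02172 + 0.02272 = 0.04444 L, so [HCOO-] = 0.005419/0.04444 = 0.1219 M.
Kb = Kw/Ka = 1.0e-14 / 1.8 x 10^-4 = 5.56e-11.
[OH^-] = sqrt(Kb x [HCOO-]) = sqrt(5.56e-11 x 0.1219) = 2.60e-6 M.
pOH = 5.58, so pH = 14.00 - 5.58 = 8.42.

8.42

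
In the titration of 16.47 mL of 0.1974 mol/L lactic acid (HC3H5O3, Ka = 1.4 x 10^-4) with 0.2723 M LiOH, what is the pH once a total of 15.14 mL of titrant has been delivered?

n(acid) = 0.1974 x 0.01647 = 0.003251 mol; n(LiOH) added = 0.2723 x 0.01514 = 0.004123 mol.
Base is in excess by 0.004123 - 0.003251 = 0.0008714 mol in a total volume of 0.03161 L.
[OH^-] = 0.0008714/0.03161 = 0.02757 M, so pOH = 1.56 and pH = 14.00 - 1.56 = 12.44.

12.44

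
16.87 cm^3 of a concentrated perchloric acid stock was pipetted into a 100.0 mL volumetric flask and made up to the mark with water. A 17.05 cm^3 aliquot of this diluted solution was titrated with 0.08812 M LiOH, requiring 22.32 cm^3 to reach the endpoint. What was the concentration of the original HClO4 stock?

n(LiOH) = 0.08812 x 0.02232 = 0.001967 mol.
n(HClO4) in the aliquot = 0.001967 mol.
[diluted HClO4] = 0.001967 / 0.01705 = 0.1154 M.
Dilution factor = 100.0/16.87 = 5.928, so [stock] = 0.1154 x 5.928 = 0.684 M.

0.684 M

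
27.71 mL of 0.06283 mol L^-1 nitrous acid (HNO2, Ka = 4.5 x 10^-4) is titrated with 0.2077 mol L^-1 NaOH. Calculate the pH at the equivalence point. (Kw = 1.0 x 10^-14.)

8.02

n(HNO2) = 0.06283 x 0.02771 = 0.001741 mol; V(NaOH) at equivalence = 0.001741/0.2077 = 0.008382 L.
At equivalence all the acid is converted to NO2-; total volume = 0.02771 + 0.008382 = 0.03609 L, so [NO2-] = 0.001741/0.03609 = 0.04824 M.
Kb = Kw/Ka = 1.0e-14 / 4.5 x 10^-4 = 2.22e-11.
[OH^-] = sqrt(Kb x [NO2-]) = sqrt(2.22e-11 x 0.04824) = 1.04e-6 M.
pOH = 5.98, so pH = 14.00 - 5.98 = 8.02.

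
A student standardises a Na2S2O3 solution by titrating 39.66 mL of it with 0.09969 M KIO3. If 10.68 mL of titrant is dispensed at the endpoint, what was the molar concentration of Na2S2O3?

n(KIO3) = 0.09969 x 0.01068 = 0.001065 mol.
From the balanced equation, 1 mol KIO3 reacts with 6 mol Na2S2O3, so n(Na2S2O3) = 0.001065 x 6/1 = 0.006388 mol.
[Na2S2O3] = 0.006388 / 0.03966 L = 0.161 M.

0.161 M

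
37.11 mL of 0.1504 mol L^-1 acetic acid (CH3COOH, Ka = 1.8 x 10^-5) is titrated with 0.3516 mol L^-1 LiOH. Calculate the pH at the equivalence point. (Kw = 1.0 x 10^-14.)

8.88

n(CH3COOH) = 0.1504 x 0.03711 = 0.005581 mol; V(LiOH) at equivalence = 0.005581/0.3516 = 0.01587 L.
At equivalence all the acid is converted to CH3COO-; total volume = 0.03711 + 0.01587 = 0.05298 L, so [CH3COO-] = 0.005581/0.05298 = 0.1053 M.
Kb = Kw/Ka = 1.0e-14 / 1.8 x 10^-5 = 5.56e-10.
[OH^-] = sqrt(Kb x [CH3COO-]) = sqrt(5.56e-10 x 0.1053) = 7.65e-6 M.
pOH = 5.12, so pH = 14.00 - 5.12 = 8.88.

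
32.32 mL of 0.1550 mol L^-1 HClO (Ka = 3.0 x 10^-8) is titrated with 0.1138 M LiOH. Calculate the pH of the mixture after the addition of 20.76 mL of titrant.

7.47

Initial n(HClO) = 0.1550 x 0.03232 = 0.005010 mol.
n(LiOH) added = 0.1138 x 0.02076 = 0.002362 mol, converting that many moles of HClO to ClO-.
Remaining n(HClO) = 0.002647 mol; n(ClO-) = 0.002362 mol.
By Henderson-Hasselbalch, pH = pKa + log([A^-]/[HA]) = 7.52 + log(0.002362/0.002647) = 7.52 + (-0.05) = 7.47.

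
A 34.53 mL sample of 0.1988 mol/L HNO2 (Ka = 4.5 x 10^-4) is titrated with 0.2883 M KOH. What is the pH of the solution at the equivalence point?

8.21

n(HNO2) = 0.1988 x 0.03453 = 0.006865 mol; V(KOH) at equivalence = 0.006865/0.2883 = 0.02381 L.
At equivalence all the acid is converted to NO2-; total volume = 0.03453 + 0.02381 = 0.05834 L, so [NO2-] = 0.006865/0.05834 = 0.1177 M.
Kb = Kw/Ka = 1.0e-14 / 4.5 x 10^-4 = 2.22e-11.
[OH^-] = sqrt(Kb x [NO2-]) = sqrt(2.22e-11 x 0.1177) = 1.62e-6 M.
pOH = 5.79, so pH = 14.00 - 5.79 = 8.21.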